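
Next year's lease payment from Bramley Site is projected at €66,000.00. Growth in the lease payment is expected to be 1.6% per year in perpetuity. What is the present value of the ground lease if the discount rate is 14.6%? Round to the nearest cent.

Growing perpetuity: P = D₁ / (r − g) = €66,000.0000 / (0.146 − 0.016) = €507,692.31

€507692.31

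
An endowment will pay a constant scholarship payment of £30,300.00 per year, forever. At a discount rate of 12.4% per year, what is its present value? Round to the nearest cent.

£244354.84

Level perpetuity: PV = C / r = £30,300.00 / 0.124 = £244,354.84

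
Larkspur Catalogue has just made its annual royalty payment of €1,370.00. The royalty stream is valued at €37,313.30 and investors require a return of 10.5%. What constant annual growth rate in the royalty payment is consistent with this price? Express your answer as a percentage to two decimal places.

6.59%

P = D₀(1+g)/(r−g) ⇒ P(r−g) = D₀(1+g) ⇒ g(P+D₀) = P·r − D₀
g = (P·r − D₀)/(P + D₀) = (€37,313.30×0.105 − €1,370.00) / (€37,313.30 + €1,370.00) = 0.065866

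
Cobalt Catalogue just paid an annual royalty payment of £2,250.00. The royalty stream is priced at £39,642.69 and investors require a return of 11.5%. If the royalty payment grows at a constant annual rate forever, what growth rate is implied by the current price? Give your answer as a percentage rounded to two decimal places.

5.51%

P = D₀(1+g)/(r−g) ⇒ P(r−g) = D₀(1+g) ⇒ g(P+D₀) = P·r − D₀
g = (P·r − D₀)/(P + D₀) = (£39,642.69×0.115 − £2,250.00) / (£39,642.69 + £2,250.00) = 0.055115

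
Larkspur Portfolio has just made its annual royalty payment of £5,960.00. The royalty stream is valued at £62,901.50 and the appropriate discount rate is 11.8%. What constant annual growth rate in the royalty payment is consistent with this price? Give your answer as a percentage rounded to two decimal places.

P = D₀(1+g)/(r−g) ⇒ P(r−g) = D₀(1+g) ⇒ g(P+D₀) = P·r − D₀
g = (P·r − D₀)/(P + D₀) = (£62,901.50×0.118 − £5,960.00) / (£62,901.50 + £5,960.00) = 0.021236

2.12%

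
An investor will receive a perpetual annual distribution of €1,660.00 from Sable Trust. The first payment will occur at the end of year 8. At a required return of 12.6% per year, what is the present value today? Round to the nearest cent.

Value at end of year 7: C / r = €1,660.00 / 0.126 = €13,174.6032
Discount to today: PV = €13,174.6032 / (1 + 0.126)^7 = €13,174.6032 / 2.294926 = €5,740.75

€5740.75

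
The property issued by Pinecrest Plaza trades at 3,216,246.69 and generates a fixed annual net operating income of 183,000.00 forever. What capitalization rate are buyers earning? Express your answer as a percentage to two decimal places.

P = C/r ⇒ r = C/P = 183,000.00/3,216,246.69 = 0.056899

5.69%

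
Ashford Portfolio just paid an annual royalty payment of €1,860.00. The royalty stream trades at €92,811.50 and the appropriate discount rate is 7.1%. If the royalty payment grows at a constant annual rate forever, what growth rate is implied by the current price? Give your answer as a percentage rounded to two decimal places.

P = D₀(1+g)/(r−g) ⇒ P(r−g) = D₀(1+g) ⇒ g(P+D₀) = P·r − D₀
g = (P·r − D₀)/(P + D₀) = (€92,811.50×0.071 − €1,860.00) / (€92,811.50 + €1,860.00) = 0.049958

5.00%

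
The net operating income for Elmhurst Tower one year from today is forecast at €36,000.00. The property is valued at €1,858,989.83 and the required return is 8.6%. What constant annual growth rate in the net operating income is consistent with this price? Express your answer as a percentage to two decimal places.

6.66%

P = D₁/(r−g) ⇒ g = r − D₁/P = 0.086 − €36,000.00/€1,858,989.83 = 0.066635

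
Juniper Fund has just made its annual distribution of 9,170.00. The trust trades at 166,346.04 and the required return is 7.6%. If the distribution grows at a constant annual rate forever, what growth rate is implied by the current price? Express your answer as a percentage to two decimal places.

1.98%

P = D₀(1+g)/(r−g) ⇒ P(r−g) = D₀(1+g) ⇒ g(P+D₀) = P·r − D₀
g = (P·r − D₀)/(P + D₀) = (166,346.04×0.076 − 9,170.00) / (166,346.04 + 9,170.00) = 0.019783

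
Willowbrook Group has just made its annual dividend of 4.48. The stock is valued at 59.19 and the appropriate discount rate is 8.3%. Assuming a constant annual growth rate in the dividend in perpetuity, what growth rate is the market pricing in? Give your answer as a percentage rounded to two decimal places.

0.68%

P = D₀(1+g)/(r−g) ⇒ P(r−g) = D₀(1+g) ⇒ g(P+D₀) = P·r − D₀
g = (P·r − D₀)/(P + D₀) = (59.19×0.083 − 4.48) / (59.19 + 4.48) = 0.006797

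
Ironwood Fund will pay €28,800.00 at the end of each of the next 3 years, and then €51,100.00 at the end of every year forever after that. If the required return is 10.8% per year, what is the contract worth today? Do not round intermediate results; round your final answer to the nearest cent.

PV of 3-year annuity: €28,800.00 × [1 − (1+0.108)^−3] / 0.108 = 70624.51924
Perpetuity value at year 3: €51,100.00 / 0.108 = 473148.14815
PV of perpetuity: 473148.14815 / (1+0.108)^3 = 347838.67131
Total PV = 70624.51924 + 347838.67131 = 418463.19055

€418463.19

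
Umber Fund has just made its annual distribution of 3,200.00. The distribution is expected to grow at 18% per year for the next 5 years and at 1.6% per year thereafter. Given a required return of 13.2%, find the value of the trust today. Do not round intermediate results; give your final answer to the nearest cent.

52649.72

D_1 = 3776.00000
D_2 = 4455.68000
D_3 = 5257.70240
D_4 = 6204.08883
D_5 = 7320.82482
Terminal value at year 5: TV = D_5×(1+g_2)/(r−g_2) = 7437.95802/0.116 = 64120.32775
P_0 = D_1/(1+r)^1 + D_2/(1+r)^2 + D_3/(1+r)^3 + D_4/(1+r)^4 + D_5/(1+r)^5 + TV/(1+r)^5
    = 3335.68905 + 3477.13169 + 3624.57190 + 3778.26400 + 3938.47307 + 34495.59174 = 52649.72146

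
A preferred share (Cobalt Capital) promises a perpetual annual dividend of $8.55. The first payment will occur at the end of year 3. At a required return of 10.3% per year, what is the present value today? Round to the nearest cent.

$68.23

Value at end of year 2: C / r = $8.55 / 0.103 = $83.0097
Discount to today: PV = $83.0097 / (1 + 0.103)^2 = $83.0097 / 1.216609 = $68.23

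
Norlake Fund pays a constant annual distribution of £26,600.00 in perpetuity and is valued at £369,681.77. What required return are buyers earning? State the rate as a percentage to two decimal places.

P = C/r ⇒ r = C/P = £26,600.00/£369,681.77 = 0.071954

7.20%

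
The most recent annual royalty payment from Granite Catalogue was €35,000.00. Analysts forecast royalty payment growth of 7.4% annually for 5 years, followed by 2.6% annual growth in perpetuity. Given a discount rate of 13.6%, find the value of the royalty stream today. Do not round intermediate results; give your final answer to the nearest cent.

D_1 = 37590.00000
D_2 = 40371.66000
D_3 = 43359.16284
D_4 = 46567.74089
D_5 = 50013.75372
Terminal value at year 5: TV = D_5×(1+g_2)/(r−g_2) = 51314.11131/0.11 = 466491.92102
P_0 = D_1/(1+r)^1 + D_2/(1+r)^2 + D_3/(1+r)^3 + D_4/(1+r)^4 + D_5/(1+r)^5 + TV/(1+r)^5
    = 33089.78873 + 31283.83195 + 29576.43972 + 27962.23262 + 26436.12485 + 246576.94635 = 394925.36423

€394925.36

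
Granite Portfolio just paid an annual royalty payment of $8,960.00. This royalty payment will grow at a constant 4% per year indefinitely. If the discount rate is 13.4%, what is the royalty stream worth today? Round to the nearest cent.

$99131.91

D₁ = D₀ × (1 + g) = $8,960.00 × 1.04 = $9,318.4000
Growing perpetuity: P = D₁ / (r − g) = $9,318.4000 / (0.134 − 0.04) = $99,131.91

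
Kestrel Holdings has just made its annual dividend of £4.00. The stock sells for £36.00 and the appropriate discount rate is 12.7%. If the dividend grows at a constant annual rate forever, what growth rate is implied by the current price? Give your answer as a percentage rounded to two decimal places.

P = D₀(1+g)/(r−g) ⇒ P(r−g) = D₀(1+g) ⇒ g(P+D₀) = P·r − D₀
g = (P·r − D₀)/(P + D₀) = (£36.00×0.127 − £4.00) / (£36.00 + £4.00) = 0.014300

1.43%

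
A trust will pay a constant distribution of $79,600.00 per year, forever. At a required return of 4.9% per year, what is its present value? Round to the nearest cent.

$1624489.80

Level perpetuity: PV = C / r = $79,600.00 / 0.049 = $1,624,489.80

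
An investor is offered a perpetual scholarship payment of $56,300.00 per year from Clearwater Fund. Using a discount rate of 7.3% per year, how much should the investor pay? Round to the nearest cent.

$771232.88

Level perpetuity: PV = C / r = $56,300.00 / 0.073 = $771,232.88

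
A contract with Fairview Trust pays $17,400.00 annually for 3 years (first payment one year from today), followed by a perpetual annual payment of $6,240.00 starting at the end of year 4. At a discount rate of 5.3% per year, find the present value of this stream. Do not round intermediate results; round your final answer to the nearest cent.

PV of 3-year annuity: $17,400.00 × [1 − (1+0.053)^−3] / 0.053 = 47119.40156
Perpetuity value at year 3: $6,240.00 / 0.053 = 117735.84906
PV of perpetuity: 117735.84906 / (1+0.053)^3 = 100837.85677
Total PV = 47119.40156 + 100837.85677 = 147957.25833

$147957.26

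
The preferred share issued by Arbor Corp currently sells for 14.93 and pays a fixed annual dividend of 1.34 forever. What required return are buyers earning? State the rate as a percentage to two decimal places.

P = C/r ⇒ r = C/P = 1.34/14.93 = 0.089752

8.98%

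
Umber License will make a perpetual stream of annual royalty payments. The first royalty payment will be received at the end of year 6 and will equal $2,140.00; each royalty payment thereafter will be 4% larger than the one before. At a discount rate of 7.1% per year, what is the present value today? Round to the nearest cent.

Value at end of year 5: C₁ / (r − g) = $2,140.00 / (0.071 − 0.04) = $69,032.2581
Discount to today: PV = $69,032.2581 / (1 + 0.071)^5 = $69,032.2581 / 1.409118 = $48,989.69

$48989.69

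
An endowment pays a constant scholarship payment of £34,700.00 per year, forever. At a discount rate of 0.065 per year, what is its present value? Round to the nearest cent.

£533846.15

Level perpetuity: PV = C / r = £34,700.00 / 0.065 = £533,846.15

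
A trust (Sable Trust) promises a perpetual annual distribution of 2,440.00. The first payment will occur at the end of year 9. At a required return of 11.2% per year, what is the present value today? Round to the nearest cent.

Value at end of year 8: C / r = 2,440.00 / 0.112 = 21,785.7143
Discount to today: PV = 21,785.7143 / (1 + 0.112)^8 = 21,785.7143 / 2.337967 = 9,318.23

9318.23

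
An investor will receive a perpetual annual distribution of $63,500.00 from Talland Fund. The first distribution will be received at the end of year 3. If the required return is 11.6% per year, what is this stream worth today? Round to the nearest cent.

Value at end of year 2: C / r = $63,500.00 / 0.116 = $547,413.7931
Discount to today: PV = $547,413.7931 / (1 + 0.116)^2 = $547,413.7931 / 1.245456 = $439,528.81

$439528.81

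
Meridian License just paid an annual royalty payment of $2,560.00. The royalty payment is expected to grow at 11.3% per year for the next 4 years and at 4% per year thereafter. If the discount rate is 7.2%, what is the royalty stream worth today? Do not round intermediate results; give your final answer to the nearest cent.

$107934.65

D_1 = 2849.28000
D_2 = 3171.24864
D_3 = 3529.59974
D_4 = 3928.44451
Terminal value at year 4: TV = D_4×(1+g_2)/(r−g_2) = 4085.58229/0.032 = 127674.44646
P_0 = D_1/(1+r)^1 + D_2/(1+r)^2 + D_3/(1+r)^3 + D_4/(1+r)^4 + TV/(1+r)^4
    = 2657.91045 + 2759.56560 + 2865.10869 + 2974.68841 + 96677.37330 = 107934.64645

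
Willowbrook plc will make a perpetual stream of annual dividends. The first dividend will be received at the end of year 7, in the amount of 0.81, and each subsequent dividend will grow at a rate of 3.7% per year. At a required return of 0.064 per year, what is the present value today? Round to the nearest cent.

20.68

Value at end of year 6: C₁ / (r − g) = 0.81 / (0.064 − 0.037) = 30.0000
Discount to today: PV = 30.0000 / (1 + 0.064)^6 = 30.0000 / 1.450941 = 20.68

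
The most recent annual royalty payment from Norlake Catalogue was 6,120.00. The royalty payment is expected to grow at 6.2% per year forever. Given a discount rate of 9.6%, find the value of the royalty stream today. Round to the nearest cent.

D₁ = D₀ × (1 + g) = 6,120.00 × 1.062 = 6,499.4400
Growing perpetuity: P = D₁ / (r − g) = 6,499.4400 / (0.096 − 0.062) = 191,160.00

191160.00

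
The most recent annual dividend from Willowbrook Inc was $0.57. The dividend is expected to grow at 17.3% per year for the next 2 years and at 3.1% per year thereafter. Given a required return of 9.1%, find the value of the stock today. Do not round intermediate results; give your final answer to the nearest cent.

D_1 = 0.66861
D_2 = 0.78428
Terminal value at year 2: TV = D_2×(1+g_2)/(r−g_2) = 0.80859/0.06 = 13.47654
P_0 = D_1/(1+r)^1 + D_2/(1+r)^2 + TV/(1+r)^2
    = 0.61284 + 0.65890 + 11.32215 = 12.59389

$12.59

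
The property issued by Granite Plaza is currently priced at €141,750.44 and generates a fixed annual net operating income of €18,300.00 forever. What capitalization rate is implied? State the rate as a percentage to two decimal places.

P = C/r ⇒ r = C/P = €18,300.00/€141,750.44 = 0.129100

12.91%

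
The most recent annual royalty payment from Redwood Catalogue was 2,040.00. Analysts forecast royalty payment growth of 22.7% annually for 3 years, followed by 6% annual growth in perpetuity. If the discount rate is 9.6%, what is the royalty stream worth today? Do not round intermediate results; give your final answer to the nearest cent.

D_1 = 2503.08000
D_2 = 3071.27916
D_3 = 3768.45953
Terminal value at year 3: TV = D_3×(1+g_2)/(r−g_2) = 3994.56710/0.036 = 110960.19725
P_0 = D_1/(1+r)^1 + D_2/(1+r)^2 + D_3/(1+r)^3 + TV/(1+r)^3
    = 2283.83212 + 2556.80840 + 2862.41232 + 84282.14067 = 91985.19351

91985.19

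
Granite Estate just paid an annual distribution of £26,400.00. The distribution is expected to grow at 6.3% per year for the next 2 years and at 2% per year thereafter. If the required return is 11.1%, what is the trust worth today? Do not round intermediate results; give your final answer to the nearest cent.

D_1 = 28063.20000
D_2 = 29831.18160
Terminal value at year 2: TV = D_2×(1+g_2)/(r−g_2) = 30427.80523/0.091 = 334371.48607
P_0 = D_1/(1+r)^1 + D_2/(1+r)^2 + TV/(1+r)^2
    = 25259.40594 + 24168.09047 + 270895.08002 = 320322.57643

£320322.58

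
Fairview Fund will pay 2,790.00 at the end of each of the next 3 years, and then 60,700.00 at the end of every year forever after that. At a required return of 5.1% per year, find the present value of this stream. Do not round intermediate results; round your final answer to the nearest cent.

PV of 3-year annuity: 2,790.00 × [1 − (1+0.051)^−3] / 0.051 = 7583.64754
Perpetuity value at year 3: 60,700.00 / 0.051 = 1190196.07843
PV of perpetuity: 1190196.07843 / (1+0.051)^3 = 1025204.17683
Total PV = 7583.64754 + 1025204.17683 = 1032787.82436

1032787.82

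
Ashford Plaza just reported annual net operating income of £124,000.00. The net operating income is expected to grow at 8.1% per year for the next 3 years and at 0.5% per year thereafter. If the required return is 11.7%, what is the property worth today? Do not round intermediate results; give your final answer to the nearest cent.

£1357058.98

D_1 = 134044.00000
D_2 = 144901.56400
D_3 = 156638.59068
Terminal value at year 3: TV = D_3×(1+g_2)/(r−g_2) = 157421.78364/0.112 = 1405551.63962
P_0 = D_1/(1+r)^1 + D_2/(1+r)^2 + D_3/(1+r)^3 + TV/(1+r)^3
    = 120003.58102 + 116135.96337 + 112392.99588 + 1008526.43628 = 1357058.97655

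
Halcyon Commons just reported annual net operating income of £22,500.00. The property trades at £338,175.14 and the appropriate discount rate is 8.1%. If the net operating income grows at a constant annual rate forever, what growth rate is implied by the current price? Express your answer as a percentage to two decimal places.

P = D₀(1+g)/(r−g) ⇒ P(r−g) = D₀(1+g) ⇒ g(P+D₀) = P·r − D₀
g = (P·r − D₀)/(P + D₀) = (£338,175.14×0.081 − £22,500.00) / (£338,175.14 + £22,500.00) = 0.013564

1.36%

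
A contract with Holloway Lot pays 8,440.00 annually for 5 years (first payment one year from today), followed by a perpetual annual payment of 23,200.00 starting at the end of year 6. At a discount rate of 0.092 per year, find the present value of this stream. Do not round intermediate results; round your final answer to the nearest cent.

PV of 5-year annuity: 8,440.00 × [1 − (1+0.092)^−5] / 0.092 = 32659.00245
Perpetuity value at year 5: 23,200.00 / 0.092 = 252173.91304
PV of perpetuity: 252173.91304 / (1+0.092)^5 = 162400.35180
Total PV = 32659.00245 + 162400.35180 = 195059.35425

195059.35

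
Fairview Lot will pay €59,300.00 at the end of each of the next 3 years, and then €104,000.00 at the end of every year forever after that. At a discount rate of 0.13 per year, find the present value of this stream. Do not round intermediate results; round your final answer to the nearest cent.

€694456.48

PV of 3-year annuity: €59,300.00 × [1 − (1+0.13)^−3] / 0.13 = 140016.34905
Perpetuity value at year 3: €104,000.00 / 0.13 = 800000.00000
PV of perpetuity: 800000.00000 / (1+0.13)^3 = 554440.12982
Total PV = 140016.34905 + 554440.12982 = 694456.47888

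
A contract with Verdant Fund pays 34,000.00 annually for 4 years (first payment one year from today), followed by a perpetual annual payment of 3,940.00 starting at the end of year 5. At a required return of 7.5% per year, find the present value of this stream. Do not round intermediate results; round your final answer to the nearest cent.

PV of 4-year annuity: 34,000.00 × [1 − (1+0.075)^−4] / 0.075 = 113877.09317
Perpetuity value at year 4: 3,940.00 / 0.075 = 52533.33333
PV of perpetuity: 52533.33333 / (1+0.075)^4 = 39336.98783
Total PV = 113877.09317 + 39336.98783 = 153214.08100

153214.08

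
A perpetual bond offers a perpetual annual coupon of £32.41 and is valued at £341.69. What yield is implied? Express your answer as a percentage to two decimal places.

P = C/r ⇒ r = C/P = £32.41/£341.69 = 0.094852

9.49%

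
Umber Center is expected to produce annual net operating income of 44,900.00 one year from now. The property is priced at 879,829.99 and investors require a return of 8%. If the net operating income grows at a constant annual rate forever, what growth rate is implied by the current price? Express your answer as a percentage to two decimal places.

P = D₁/(r−g) ⇒ g = r − D₁/P = 0.08 − 44,900.00/879,829.99 = 0.028967

2.90%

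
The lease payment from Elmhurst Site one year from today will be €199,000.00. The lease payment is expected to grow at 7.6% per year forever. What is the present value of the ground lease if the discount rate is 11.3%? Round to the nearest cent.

€5378378.38

Growing perpetuity: P = D₁ / (r − g) = €199,000.0000 / (0.113 − 0.076) = €5,378,378.38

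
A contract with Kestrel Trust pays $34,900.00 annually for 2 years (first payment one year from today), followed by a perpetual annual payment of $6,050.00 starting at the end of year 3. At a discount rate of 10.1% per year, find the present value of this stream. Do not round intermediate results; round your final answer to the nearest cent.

PV of 2-year annuity: $34,900.00 × [1 − (1+0.101)^−2] / 0.101 = 60489.06081
Perpetuity value at year 2: $6,050.00 / 0.101 = 59900.99010
PV of perpetuity: 59900.99010 / (1+0.101)^2 = 49415.06409
Total PV = 60489.06081 + 49415.06409 = 109904.12489

$109904.12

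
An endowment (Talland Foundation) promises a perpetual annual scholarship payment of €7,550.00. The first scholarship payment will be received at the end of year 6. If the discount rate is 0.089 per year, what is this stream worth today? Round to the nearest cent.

Value at end of year 5: C / r = €7,550.00 / 0.089 = €84,831.4607
Discount to today: PV = €84,831.4607 / (1 + 0.089)^5 = €84,831.4607 / 1.531579 = €55,388.24

€55388.24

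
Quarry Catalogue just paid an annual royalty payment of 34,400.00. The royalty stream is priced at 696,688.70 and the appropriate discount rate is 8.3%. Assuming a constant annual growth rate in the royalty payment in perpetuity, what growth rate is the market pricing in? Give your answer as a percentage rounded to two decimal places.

P = D₀(1+g)/(r−g) ⇒ P(r−g) = D₀(1+g) ⇒ g(P+D₀) = P·r − D₀
g = (P·r − D₀)/(P + D₀) = (696,688.70×0.083 − 34,400.00) / (696,688.70 + 34,400.00) = 0.032041

3.20%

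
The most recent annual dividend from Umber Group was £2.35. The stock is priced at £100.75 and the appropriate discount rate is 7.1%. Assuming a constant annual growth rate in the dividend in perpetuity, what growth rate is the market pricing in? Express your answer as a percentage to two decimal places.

4.66%

P = D₀(1+g)/(r−g) ⇒ P(r−g) = D₀(1+g) ⇒ g(P+D₀) = P·r − D₀
g = (P·r − D₀)/(P + D₀) = (£100.75×0.071 − £2.35) / (£100.75 + £2.35) = 0.046588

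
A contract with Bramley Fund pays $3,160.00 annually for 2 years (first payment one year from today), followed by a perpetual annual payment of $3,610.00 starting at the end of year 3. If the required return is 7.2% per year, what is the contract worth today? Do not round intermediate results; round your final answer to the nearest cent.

$49327.53

PV of 2-year annuity: $3,160.00 × [1 − (1+0.072)^−2] / 0.072 = 5697.53843
Perpetuity value at year 2: $3,610.00 / 0.072 = 50138.88889
PV of perpetuity: 50138.88889 / (1+0.072)^2 = 43629.99214
Total PV = 5697.53843 + 43629.99214 = 49327.53057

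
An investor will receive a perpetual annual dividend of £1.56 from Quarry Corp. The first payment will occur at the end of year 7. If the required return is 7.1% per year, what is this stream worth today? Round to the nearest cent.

£14.56

Value at end of year 6: C / r = £1.56 / 0.071 = £21.9718
Discount to today: PV = £21.9718 / (1 + 0.071)^6 = £21.9718 / 1.509165 = £14.56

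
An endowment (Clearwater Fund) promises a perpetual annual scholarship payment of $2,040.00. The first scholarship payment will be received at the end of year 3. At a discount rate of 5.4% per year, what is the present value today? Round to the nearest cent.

$34005.97

Value at end of year 2: C / r = $2,040.00 / 0.054 = $37,777.7778
Discount to today: PV = $37,777.7778 / (1 + 0.054)^2 = $37,777.7778 / 1.110916 = $34,005.97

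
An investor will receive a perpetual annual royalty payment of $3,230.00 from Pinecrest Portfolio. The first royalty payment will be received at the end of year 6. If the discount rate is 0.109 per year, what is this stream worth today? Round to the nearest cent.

Value at end of year 5: C / r = $3,230.00 / 0.109 = $29,633.0275
Discount to today: PV = $29,633.0275 / (1 + 0.109)^5 = $29,633.0275 / 1.677481 = $17,665.19

$17665.19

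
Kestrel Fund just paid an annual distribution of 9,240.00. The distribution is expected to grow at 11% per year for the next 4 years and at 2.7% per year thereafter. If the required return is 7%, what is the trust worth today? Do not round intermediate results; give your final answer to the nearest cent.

D_1 = 10256.40000
D_2 = 11384.60400
D_3 = 12636.91044
D_4 = 14026.97059
Terminal value at year 4: TV = D_4×(1+g_2)/(r−g_2) = 14405.69879/0.043 = 335016.25103
P_0 = D_1/(1+r)^1 + D_2/(1+r)^2 + D_3/(1+r)^3 + D_4/(1+r)^4 + TV/(1+r)^4
    = 9585.42056 + 9943.75404 + 10315.48316 + 10701.10870 + 255582.29387 = 296128.06033

296128.06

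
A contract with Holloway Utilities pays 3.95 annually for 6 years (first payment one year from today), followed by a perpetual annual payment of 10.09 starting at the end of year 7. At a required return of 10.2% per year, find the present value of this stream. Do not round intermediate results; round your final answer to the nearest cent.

PV of 6-year annuity: 3.95 × [1 − (1+0.102)^−6] / 0.102 = 17.10292
Perpetuity value at year 6: 10.09 / 0.102 = 98.92157
PV of perpetuity: 98.92157 / (1+0.102)^6 = 55.23336
Total PV = 17.10292 + 55.23336 = 72.33627

72.34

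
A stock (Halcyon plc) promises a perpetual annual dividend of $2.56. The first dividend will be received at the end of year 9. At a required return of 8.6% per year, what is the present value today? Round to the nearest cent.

Value at end of year 8: C / r = $2.56 / 0.086 = $29.7674
Discount to today: PV = $29.7674 / (1 + 0.086)^8 = $29.7674 / 1.934811 = $15.39

$15.39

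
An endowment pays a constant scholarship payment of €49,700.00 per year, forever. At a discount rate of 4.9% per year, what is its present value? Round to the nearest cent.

€1014285.71

Level perpetuity: PV = C / r = €49,700.00 / 0.049 = €1,014,285.71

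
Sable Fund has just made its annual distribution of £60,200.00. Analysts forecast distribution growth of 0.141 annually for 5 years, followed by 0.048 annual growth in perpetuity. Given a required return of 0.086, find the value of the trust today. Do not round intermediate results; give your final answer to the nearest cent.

£2475401.49

D_1 = 68688.20000
D_2 = 78373.23620
D_3 = 89423.86250
D_4 = 102032.62712
D_5 = 116419.22754
Terminal value at year 5: TV = D_5×(1+g_2)/(r−g_2) = 122007.35046/0.038 = 3210719.74902
P_0 = D_1/(1+r)^1 + D_2/(1+r)^2 + D_3/(1+r)^3 + D_4/(1+r)^4 + D_5/(1+r)^5 + TV/(1+r)^5
    = 63248.80295 + 66452.01120 + 69817.44455 + 73353.31881 + 77068.26590 + 2125461.64891 = 2475401.49231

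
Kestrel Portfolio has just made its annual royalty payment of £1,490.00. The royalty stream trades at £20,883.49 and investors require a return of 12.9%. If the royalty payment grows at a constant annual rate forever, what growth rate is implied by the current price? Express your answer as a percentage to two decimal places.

P = D₀(1+g)/(r−g) ⇒ P(r−g) = D₀(1+g) ⇒ g(P+D₀) = P·r − D₀
g = (P·r − D₀)/(P + D₀) = (£20,883.49×0.129 − £1,490.00) / (£20,883.49 + £1,490.00) = 0.053812

5.38%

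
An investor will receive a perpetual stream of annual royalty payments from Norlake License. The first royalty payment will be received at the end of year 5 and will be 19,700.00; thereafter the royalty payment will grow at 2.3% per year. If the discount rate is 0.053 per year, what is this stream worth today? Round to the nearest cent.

Value at end of year 4: C₁ / (r − g) = 19,700.00 / (0.053 − 0.023) = 656,666.6667
Discount to today: PV = 656,666.6667 / (1 + 0.053)^4 = 656,666.6667 / 1.229457 = 534,110.96

534110.96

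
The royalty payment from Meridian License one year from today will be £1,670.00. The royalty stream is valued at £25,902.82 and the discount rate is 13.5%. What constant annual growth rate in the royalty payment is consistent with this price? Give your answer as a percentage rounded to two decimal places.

7.05%

P = D₁/(r−g) ⇒ g = r − D₁/P = 0.135 − £1,670.00/£25,902.82 = 0.070528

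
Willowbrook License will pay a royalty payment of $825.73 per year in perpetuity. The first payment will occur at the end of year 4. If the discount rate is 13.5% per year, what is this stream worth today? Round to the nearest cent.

$4183.28

Value at end of year 3: C / r = $825.73 / 0.135 = $6,116.5185
Discount to today: PV = $6,116.5185 / (1 + 0.135)^3 = $6,116.5185 / 1.462135 = $4,183.28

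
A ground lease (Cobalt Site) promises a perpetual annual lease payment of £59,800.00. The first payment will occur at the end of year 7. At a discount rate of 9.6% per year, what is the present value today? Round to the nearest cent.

Value at end of year 6: C / r = £59,800.00 / 0.096 = £622,916.6667
Discount to today: PV = £622,916.6667 / (1 + 0.096)^6 = £622,916.6667 / 1.733258 = £359,390.53

£359390.53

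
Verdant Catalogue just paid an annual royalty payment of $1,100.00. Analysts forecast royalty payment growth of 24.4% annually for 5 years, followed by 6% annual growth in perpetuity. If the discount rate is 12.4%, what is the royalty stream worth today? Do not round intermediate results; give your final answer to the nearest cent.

D_1 = 1368.40000
D_2 = 1702.28960
D_3 = 2117.64826
D_4 = 2634.35444
D_5 = 3277.13692
Terminal value at year 5: TV = D_5×(1+g_2)/(r−g_2) = 3473.76514/0.064 = 54277.58026
P_0 = D_1/(1+r)^1 + D_2/(1+r)^2 + D_3/(1+r)^3 + D_4/(1+r)^4 + D_5/(1+r)^5 + TV/(1+r)^5
    = 1217.43772 + 1347.41328 + 1491.26523 + 1650.47504 + 1826.68234 + 30254.42630 = 37787.69992

$37787.70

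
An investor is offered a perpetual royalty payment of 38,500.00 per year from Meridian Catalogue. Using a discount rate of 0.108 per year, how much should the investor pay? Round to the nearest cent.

Level perpetuity: PV = C / r = 38,500.00 / 0.108 = 356,481.48

356481.48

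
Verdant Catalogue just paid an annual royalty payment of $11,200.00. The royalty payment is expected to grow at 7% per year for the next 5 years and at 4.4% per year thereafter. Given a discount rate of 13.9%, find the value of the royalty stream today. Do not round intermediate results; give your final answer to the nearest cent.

D_1 = 11984.00000
D_2 = 12822.88000
D_3 = 13720.48160
D_4 = 14680.91531
D_5 = 15708.57938
Terminal value at year 5: TV = D_5×(1+g_2)/(r−g_2) = 16399.75688/0.095 = 172629.01976
P_0 = D_1/(1+r)^1 + D_2/(1+r)^2 + D_3/(1+r)^3 + D_4/(1+r)^4 + D_5/(1+r)^5 + TV/(1+r)^5
    = 10521.51010 + 9884.12274 + 9285.34797 + 8722.84664 + 8194.42134 + 90052.37767 = 136660.62646

$136660.63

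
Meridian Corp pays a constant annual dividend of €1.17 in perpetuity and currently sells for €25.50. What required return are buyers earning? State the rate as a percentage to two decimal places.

P = C/r ⇒ r = C/P = €1.17/€25.50 = 0.045882

4.59%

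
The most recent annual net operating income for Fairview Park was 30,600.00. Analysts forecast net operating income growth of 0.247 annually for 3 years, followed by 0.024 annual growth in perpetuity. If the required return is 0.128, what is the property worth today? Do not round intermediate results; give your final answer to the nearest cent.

519628.90

D_1 = 38158.20000
D_2 = 47583.27540
D_3 = 59336.34442
Terminal value at year 3: TV = D_3×(1+g_2)/(r−g_2) = 60760.41669/0.104 = 584234.77587
P_0 = D_1/(1+r)^1 + D_2/(1+r)^2 + D_3/(1+r)^3 + TV/(1+r)^3
    = 33828.19149 + 37396.94573 + 41342.19089 + 407061.57189 = 519628.90001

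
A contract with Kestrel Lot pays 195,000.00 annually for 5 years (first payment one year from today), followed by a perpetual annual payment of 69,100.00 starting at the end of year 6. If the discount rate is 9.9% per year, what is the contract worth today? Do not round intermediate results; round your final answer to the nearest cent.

PV of 5-year annuity: 195,000.00 × [1 − (1+0.099)^−5] / 0.099 = 741095.71459
Perpetuity value at year 5: 69,100.00 / 0.099 = 697979.79798
PV of perpetuity: 697979.79798 / (1+0.099)^5 = 435365.88066
Total PV = 741095.71459 + 435365.88066 = 1176461.59525

1176461.60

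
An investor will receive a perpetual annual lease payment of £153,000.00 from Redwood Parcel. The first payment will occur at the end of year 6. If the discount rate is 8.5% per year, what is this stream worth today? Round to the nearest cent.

£1197081.76

Value at end of year 5: C / r = £153,000.00 / 0.085 = £1,800,000.0000
Discount to today: PV = £1,800,000.0000 / (1 + 0.085)^5 = £1,800,000.0000 / 1.503657 = £1,197,081.76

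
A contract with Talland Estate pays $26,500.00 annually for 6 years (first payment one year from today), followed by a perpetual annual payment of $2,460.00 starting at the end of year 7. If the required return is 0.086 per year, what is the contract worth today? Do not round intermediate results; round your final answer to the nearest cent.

$137744.45

PV of 6-year annuity: $26,500.00 × [1 − (1+0.086)^−6] / 0.086 = 120308.01567
Perpetuity value at year 6: $2,460.00 / 0.086 = 28604.65116
PV of perpetuity: 28604.65116 / (1+0.086)^6 = 17436.43537
Total PV = 120308.01567 + 17436.43537 = 137744.45104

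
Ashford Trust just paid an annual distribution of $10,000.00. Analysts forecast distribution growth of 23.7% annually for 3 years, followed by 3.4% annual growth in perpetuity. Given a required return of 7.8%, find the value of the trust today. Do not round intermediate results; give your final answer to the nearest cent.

$394827.48

D_1 = 12370.00000
D_2 = 15301.69000
D_3 = 18928.19053
Terminal value at year 3: TV = D_3×(1+g_2)/(r−g_2) = 19571.74901/0.044 = 444812.47745
P_0 = D_1/(1+r)^1 + D_2/(1+r)^2 + D_3/(1+r)^3 + TV/(1+r)^3
    = 11474.95362 + 13167.45605 + 15109.59475 + 355075.47656 = 394827.48098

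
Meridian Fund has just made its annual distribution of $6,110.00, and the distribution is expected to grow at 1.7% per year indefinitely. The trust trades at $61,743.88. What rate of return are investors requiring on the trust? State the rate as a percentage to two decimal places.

11.76%

D₁ = $6,110.00 × 1.017 = $6,213.8700
P = D₁/(r − g) ⇒ r = D₁/P + g = $6,213.8700/$61,743.88 + 0.017 = 0.100639 + 0.017 = 0.117639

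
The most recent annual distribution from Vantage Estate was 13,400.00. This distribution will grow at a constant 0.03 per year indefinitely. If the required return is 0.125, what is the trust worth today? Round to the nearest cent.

D₁ = D₀ × (1 + g) = 13,400.00 × 1.03 = 13,802.0000
Growing perpetuity: P = D₁ / (r − g) = 13,802.0000 / (0.125 − 0.03) = 145,284.21

145284.21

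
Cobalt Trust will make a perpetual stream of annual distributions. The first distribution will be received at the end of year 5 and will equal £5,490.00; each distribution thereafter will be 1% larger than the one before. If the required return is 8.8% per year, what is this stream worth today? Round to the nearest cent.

Value at end of year 4: C₁ / (r − g) = £5,490.00 / (0.088 − 0.01) = £70,384.6154
Discount to today: PV = £70,384.6154 / (1 + 0.088)^4 = £70,384.6154 / 1.401250 = £50,229.88

£50229.88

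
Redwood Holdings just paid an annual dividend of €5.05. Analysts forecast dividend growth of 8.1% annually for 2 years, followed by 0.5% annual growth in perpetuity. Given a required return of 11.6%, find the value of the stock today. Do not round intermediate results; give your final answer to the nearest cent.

D_1 = 5.45905
D_2 = 5.90123
Terminal value at year 2: TV = D_2×(1+g_2)/(r−g_2) = 5.93074/0.111 = 53.43008
P_0 = D_1/(1+r)^1 + D_2/(1+r)^2 + TV/(1+r)^2
    = 4.89162 + 4.73821 + 42.90002 = 52.52985

€52.53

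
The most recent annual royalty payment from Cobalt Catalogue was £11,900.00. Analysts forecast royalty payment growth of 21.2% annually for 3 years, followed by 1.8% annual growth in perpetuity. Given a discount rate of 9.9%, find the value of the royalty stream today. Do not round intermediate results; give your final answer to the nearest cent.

£244154.60

D_1 = 14422.80000
D_2 = 17480.43360
D_3 = 21186.28552
Terminal value at year 3: TV = D_3×(1+g_2)/(r−g_2) = 21567.63866/0.081 = 266267.14398
P_0 = D_1/(1+r)^1 + D_2/(1+r)^2 + D_3/(1+r)^3 + TV/(1+r)^3
    = 13123.56688 + 14472.94182 + 15961.06049 + 200597.03189 = 244154.60108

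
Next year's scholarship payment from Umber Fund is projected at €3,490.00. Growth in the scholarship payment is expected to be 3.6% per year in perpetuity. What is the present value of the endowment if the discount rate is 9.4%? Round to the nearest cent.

Growing perpetuity: P = D₁ / (r − g) = €3,490.0000 / (0.094 − 0.036) = €60,172.41

€60172.41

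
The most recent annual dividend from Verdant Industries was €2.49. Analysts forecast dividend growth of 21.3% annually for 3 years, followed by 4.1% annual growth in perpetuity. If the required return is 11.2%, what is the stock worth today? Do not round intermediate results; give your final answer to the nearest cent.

D_1 = 3.02037
D_2 = 3.66371
D_3 = 4.44408
Terminal value at year 3: TV = D_3×(1+g_2)/(r−g_2) = 4.62629/0.071 = 65.15896
P_0 = D_1/(1+r)^1 + D_2/(1+r)^2 + D_3/(1+r)^3 + TV/(1+r)^3
    = 2.71616 + 2.96286 + 3.23197 + 47.38706 = 56.29805

€56.30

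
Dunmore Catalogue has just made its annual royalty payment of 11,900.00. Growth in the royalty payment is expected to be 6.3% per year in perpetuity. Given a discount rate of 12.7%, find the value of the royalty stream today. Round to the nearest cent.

197651.56

D₁ = D₀ × (1 + g) = 11,900.00 × 1.063 = 12,649.7000
Growing perpetuity: P = D₁ / (r − g) = 12,649.7000 / (0.127 − 0.063) = 197,651.56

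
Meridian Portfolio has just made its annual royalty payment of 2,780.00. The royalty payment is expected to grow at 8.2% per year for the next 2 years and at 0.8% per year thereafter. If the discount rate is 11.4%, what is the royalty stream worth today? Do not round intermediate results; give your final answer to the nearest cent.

30261.99

D_1 = 3007.96000
D_2 = 3254.61272
Terminal value at year 2: TV = D_2×(1+g_2)/(r−g_2) = 3280.64962/0.106 = 30949.52473
P_0 = D_1/(1+r)^1 + D_2/(1+r)^2 + TV/(1+r)^2
    = 2700.14363 + 2622.58115 + 24939.26228 = 30261.98706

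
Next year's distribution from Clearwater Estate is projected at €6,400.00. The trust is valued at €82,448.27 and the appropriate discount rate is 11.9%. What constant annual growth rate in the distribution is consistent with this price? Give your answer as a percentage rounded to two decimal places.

4.14%

P = D₁/(r−g) ⇒ g = r − D₁/P = 0.119 − €6,400.00/€82,448.27 = 0.041376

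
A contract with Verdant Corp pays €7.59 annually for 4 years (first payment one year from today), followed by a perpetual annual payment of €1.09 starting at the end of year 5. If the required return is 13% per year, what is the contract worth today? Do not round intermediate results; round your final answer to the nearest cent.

PV of 4-year annuity: €7.59 × [1 − (1+0.13)^−4] / 0.13 = 22.57624
Perpetuity value at year 4: €1.09 / 0.13 = 8.38462
PV of perpetuity: 8.38462 / (1+0.13)^4 = 5.14244
Total PV = 22.57624 + 5.14244 = 27.71868

€27.72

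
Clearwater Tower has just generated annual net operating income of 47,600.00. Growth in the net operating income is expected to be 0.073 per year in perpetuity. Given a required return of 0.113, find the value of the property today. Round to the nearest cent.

D₁ = D₀ × (1 + g) = 47,600.00 × 1.073 = 51,074.8000
Growing perpetuity: P = D₁ / (r − g) = 51,074.8000 / (0.113 − 0.073) = 1,276,870.00

1276870.00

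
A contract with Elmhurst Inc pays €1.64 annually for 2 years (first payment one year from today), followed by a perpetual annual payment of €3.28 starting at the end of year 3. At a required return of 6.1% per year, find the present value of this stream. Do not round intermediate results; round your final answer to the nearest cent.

PV of 2-year annuity: €1.64 × [1 − (1+0.061)^−2] / 0.061 = 3.00256
Perpetuity value at year 2: €3.28 / 0.061 = 53.77049
PV of perpetuity: 53.77049 / (1+0.061)^2 = 47.76538
Total PV = 3.00256 + 47.76538 = 50.76794

€50.77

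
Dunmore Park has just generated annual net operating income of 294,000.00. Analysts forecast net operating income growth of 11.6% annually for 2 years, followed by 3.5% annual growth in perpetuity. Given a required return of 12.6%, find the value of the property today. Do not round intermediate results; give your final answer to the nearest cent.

D_1 = 328104.00000
D_2 = 366164.06400
Terminal value at year 2: TV = D_2×(1+g_2)/(r−g_2) = 378979.80624/0.091 = 4164613.25538
P_0 = D_1/(1+r)^1 + D_2/(1+r)^2 + TV/(1+r)^2
    = 291388.98757 + 288801.16352 + 3284716.53015 = 3864906.68124

3864906.68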